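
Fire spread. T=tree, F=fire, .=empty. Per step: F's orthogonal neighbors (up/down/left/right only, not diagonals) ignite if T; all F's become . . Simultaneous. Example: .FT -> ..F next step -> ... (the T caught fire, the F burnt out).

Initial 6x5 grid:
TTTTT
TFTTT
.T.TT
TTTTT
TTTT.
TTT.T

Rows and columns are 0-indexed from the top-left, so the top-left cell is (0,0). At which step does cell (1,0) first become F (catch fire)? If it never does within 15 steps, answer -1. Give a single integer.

Step 1: cell (1,0)='F' (+4 fires, +1 burnt)
  -> target ignites at step 1
Step 2: cell (1,0)='.' (+4 fires, +4 burnt)
Step 3: cell (1,0)='.' (+6 fires, +4 burnt)
Step 4: cell (1,0)='.' (+6 fires, +6 burnt)
Step 5: cell (1,0)='.' (+4 fires, +6 burnt)
Step 6: cell (1,0)='.' (+0 fires, +4 burnt)
  fire out at step 6

1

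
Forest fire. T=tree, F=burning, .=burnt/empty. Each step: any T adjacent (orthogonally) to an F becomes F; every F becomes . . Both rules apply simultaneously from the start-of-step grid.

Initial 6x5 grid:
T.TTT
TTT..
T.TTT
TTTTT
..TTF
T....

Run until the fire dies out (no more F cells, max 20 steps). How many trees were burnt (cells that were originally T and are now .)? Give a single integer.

Answer: 18

Derivation:
Step 1: +2 fires, +1 burnt (F count now 2)
Step 2: +3 fires, +2 burnt (F count now 3)
Step 3: +2 fires, +3 burnt (F count now 2)
Step 4: +2 fires, +2 burnt (F count now 2)
Step 5: +2 fires, +2 burnt (F count now 2)
Step 6: +3 fires, +2 burnt (F count now 3)
Step 7: +2 fires, +3 burnt (F count now 2)
Step 8: +2 fires, +2 burnt (F count now 2)
Step 9: +0 fires, +2 burnt (F count now 0)
Fire out after step 9
Initially T: 19, now '.': 29
Total burnt (originally-T cells now '.'): 18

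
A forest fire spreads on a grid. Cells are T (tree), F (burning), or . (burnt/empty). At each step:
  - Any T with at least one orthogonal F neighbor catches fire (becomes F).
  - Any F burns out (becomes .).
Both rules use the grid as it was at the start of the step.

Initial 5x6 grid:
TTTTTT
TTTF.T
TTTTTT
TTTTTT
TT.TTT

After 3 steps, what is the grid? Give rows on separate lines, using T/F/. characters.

Step 1: 3 trees catch fire, 1 burn out
  TTTFTT
  TTF..T
  TTTFTT
  TTTTTT
  TT.TTT
Step 2: 6 trees catch fire, 3 burn out
  TTF.FT
  TF...T
  TTF.FT
  TTTFTT
  TT.TTT
Step 3: 8 trees catch fire, 6 burn out
  TF...F
  F....T
  TF...F
  TTF.FT
  TT.FTT

TF...F
F....T
TF...F
TTF.FT
TT.FTT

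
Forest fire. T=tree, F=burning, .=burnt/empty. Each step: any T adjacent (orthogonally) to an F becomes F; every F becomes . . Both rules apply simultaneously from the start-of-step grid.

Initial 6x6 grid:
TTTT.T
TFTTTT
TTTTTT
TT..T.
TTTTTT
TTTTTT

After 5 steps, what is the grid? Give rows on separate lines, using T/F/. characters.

Step 1: 4 trees catch fire, 1 burn out
  TFTT.T
  F.FTTT
  TFTTTT
  TT..T.
  TTTTTT
  TTTTTT
Step 2: 6 trees catch fire, 4 burn out
  F.FT.T
  ...FTT
  F.FTTT
  TF..T.
  TTTTTT
  TTTTTT
Step 3: 5 trees catch fire, 6 burn out
  ...F.T
  ....FT
  ...FTT
  F...T.
  TFTTTT
  TTTTTT
Step 4: 5 trees catch fire, 5 burn out
  .....T
  .....F
  ....FT
  ....T.
  F.FTTT
  TFTTTT
Step 5: 6 trees catch fire, 5 burn out
  .....F
  ......
  .....F
  ....F.
  ...FTT
  F.FTTT

.....F
......
.....F
....F.
...FTT
F.FTTT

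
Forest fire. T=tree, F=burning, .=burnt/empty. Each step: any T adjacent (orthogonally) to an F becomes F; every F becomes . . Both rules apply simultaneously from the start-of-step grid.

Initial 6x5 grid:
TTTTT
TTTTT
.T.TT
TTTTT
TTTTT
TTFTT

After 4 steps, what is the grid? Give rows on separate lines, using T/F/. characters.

Step 1: 3 trees catch fire, 1 burn out
  TTTTT
  TTTTT
  .T.TT
  TTTTT
  TTFTT
  TF.FT
Step 2: 5 trees catch fire, 3 burn out
  TTTTT
  TTTTT
  .T.TT
  TTFTT
  TF.FT
  F...F
Step 3: 4 trees catch fire, 5 burn out
  TTTTT
  TTTTT
  .T.TT
  TF.FT
  F...F
  .....
Step 4: 4 trees catch fire, 4 burn out
  TTTTT
  TTTTT
  .F.FT
  F...F
  .....
  .....

TTTTT
TTTTT
.F.FT
F...F
.....
.....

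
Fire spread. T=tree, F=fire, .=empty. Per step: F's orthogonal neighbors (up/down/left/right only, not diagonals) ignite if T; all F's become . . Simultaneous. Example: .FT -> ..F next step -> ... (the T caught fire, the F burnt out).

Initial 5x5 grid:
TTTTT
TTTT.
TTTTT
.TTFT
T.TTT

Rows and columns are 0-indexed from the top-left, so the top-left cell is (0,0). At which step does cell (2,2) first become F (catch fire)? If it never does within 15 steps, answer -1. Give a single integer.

Step 1: cell (2,2)='T' (+4 fires, +1 burnt)
Step 2: cell (2,2)='F' (+6 fires, +4 burnt)
  -> target ignites at step 2
Step 3: cell (2,2)='.' (+3 fires, +6 burnt)
Step 4: cell (2,2)='.' (+4 fires, +3 burnt)
Step 5: cell (2,2)='.' (+2 fires, +4 burnt)
Step 6: cell (2,2)='.' (+1 fires, +2 burnt)
Step 7: cell (2,2)='.' (+0 fires, +1 burnt)
  fire out at step 7

2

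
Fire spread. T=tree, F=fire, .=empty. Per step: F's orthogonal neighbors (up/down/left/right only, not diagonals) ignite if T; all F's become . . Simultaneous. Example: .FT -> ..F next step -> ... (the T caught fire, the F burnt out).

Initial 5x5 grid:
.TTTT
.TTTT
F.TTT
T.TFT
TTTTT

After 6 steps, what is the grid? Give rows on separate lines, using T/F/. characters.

Step 1: 5 trees catch fire, 2 burn out
  .TTTT
  .TTTT
  ..TFT
  F.F.F
  TTTFT
Step 2: 6 trees catch fire, 5 burn out
  .TTTT
  .TTFT
  ..F.F
  .....
  FTF.F
Step 3: 4 trees catch fire, 6 burn out
  .TTFT
  .TF.F
  .....
  .....
  .F...
Step 4: 3 trees catch fire, 4 burn out
  .TF.F
  .F...
  .....
  .....
  .....
Step 5: 1 trees catch fire, 3 burn out
  .F...
  .....
  .....
  .....
  .....
Step 6: 0 trees catch fire, 1 burn out
  .....
  .....
  .....
  .....
  .....

.....
.....
.....
.....
.....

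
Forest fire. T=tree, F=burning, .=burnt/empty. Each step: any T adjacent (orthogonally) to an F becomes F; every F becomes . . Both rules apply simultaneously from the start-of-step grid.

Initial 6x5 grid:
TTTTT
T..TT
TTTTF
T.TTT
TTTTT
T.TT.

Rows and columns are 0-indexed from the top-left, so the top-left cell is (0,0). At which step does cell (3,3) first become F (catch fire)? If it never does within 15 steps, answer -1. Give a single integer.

Step 1: cell (3,3)='T' (+3 fires, +1 burnt)
Step 2: cell (3,3)='F' (+5 fires, +3 burnt)
  -> target ignites at step 2
Step 3: cell (3,3)='.' (+4 fires, +5 burnt)
Step 4: cell (3,3)='.' (+4 fires, +4 burnt)
Step 5: cell (3,3)='.' (+5 fires, +4 burnt)
Step 6: cell (3,3)='.' (+2 fires, +5 burnt)
Step 7: cell (3,3)='.' (+1 fires, +2 burnt)
Step 8: cell (3,3)='.' (+0 fires, +1 burnt)
  fire out at step 8

2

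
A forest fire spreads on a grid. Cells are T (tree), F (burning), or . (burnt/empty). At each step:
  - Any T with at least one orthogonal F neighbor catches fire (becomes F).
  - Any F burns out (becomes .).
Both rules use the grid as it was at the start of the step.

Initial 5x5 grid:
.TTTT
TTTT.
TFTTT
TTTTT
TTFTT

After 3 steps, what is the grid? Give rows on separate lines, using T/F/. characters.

Step 1: 7 trees catch fire, 2 burn out
  .TTTT
  TFTT.
  F.FTT
  TFFTT
  TF.FT
Step 2: 8 trees catch fire, 7 burn out
  .FTTT
  F.FT.
  ...FT
  F..FT
  F...F
Step 3: 4 trees catch fire, 8 burn out
  ..FTT
  ...F.
  ....F
  ....F
  .....

..FTT
...F.
....F
....F
.....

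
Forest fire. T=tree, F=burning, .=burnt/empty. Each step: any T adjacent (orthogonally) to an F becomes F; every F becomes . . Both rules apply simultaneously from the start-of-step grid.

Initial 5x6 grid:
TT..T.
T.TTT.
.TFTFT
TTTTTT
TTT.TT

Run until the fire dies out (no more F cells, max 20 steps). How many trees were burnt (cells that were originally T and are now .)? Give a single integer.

Step 1: +7 fires, +2 burnt (F count now 7)
Step 2: +7 fires, +7 burnt (F count now 7)
Step 3: +3 fires, +7 burnt (F count now 3)
Step 4: +1 fires, +3 burnt (F count now 1)
Step 5: +0 fires, +1 burnt (F count now 0)
Fire out after step 5
Initially T: 21, now '.': 27
Total burnt (originally-T cells now '.'): 18

Answer: 18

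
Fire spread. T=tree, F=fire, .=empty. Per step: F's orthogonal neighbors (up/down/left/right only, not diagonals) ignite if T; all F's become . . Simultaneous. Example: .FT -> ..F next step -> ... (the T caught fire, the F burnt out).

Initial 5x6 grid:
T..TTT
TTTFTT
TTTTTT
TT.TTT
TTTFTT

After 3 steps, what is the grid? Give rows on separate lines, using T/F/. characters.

Step 1: 7 trees catch fire, 2 burn out
  T..FTT
  TTF.FT
  TTTFTT
  TT.FTT
  TTF.FT
Step 2: 8 trees catch fire, 7 burn out
  T...FT
  TF...F
  TTF.FT
  TT..FT
  TF...F
Step 3: 7 trees catch fire, 8 burn out
  T....F
  F.....
  TF...F
  TF...F
  F.....

T....F
F.....
TF...F
TF...F
F.....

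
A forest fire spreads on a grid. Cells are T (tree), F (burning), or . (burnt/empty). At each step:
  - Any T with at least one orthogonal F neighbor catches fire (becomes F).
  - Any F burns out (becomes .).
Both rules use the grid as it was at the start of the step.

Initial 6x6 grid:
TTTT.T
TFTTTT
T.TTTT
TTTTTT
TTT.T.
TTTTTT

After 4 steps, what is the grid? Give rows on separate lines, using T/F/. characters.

Step 1: 3 trees catch fire, 1 burn out
  TFTT.T
  F.FTTT
  T.TTTT
  TTTTTT
  TTT.T.
  TTTTTT
Step 2: 5 trees catch fire, 3 burn out
  F.FT.T
  ...FTT
  F.FTTT
  TTTTTT
  TTT.T.
  TTTTTT
Step 3: 5 trees catch fire, 5 burn out
  ...F.T
  ....FT
  ...FTT
  FTFTTT
  TTT.T.
  TTTTTT
Step 4: 6 trees catch fire, 5 burn out
  .....T
  .....F
  ....FT
  .F.FTT
  FTF.T.
  TTTTTT

.....T
.....F
....FT
.F.FTT
FTF.T.
TTTTTT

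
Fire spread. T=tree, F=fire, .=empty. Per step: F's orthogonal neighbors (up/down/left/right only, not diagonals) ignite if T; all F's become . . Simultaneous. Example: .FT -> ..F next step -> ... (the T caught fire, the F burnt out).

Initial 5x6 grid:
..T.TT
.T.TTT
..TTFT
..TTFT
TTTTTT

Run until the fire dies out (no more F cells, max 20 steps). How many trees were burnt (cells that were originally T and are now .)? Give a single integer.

Answer: 17

Derivation:
Step 1: +6 fires, +2 burnt (F count now 6)
Step 2: +7 fires, +6 burnt (F count now 7)
Step 3: +2 fires, +7 burnt (F count now 2)
Step 4: +1 fires, +2 burnt (F count now 1)
Step 5: +1 fires, +1 burnt (F count now 1)
Step 6: +0 fires, +1 burnt (F count now 0)
Fire out after step 6
Initially T: 19, now '.': 28
Total burnt (originally-T cells now '.'): 17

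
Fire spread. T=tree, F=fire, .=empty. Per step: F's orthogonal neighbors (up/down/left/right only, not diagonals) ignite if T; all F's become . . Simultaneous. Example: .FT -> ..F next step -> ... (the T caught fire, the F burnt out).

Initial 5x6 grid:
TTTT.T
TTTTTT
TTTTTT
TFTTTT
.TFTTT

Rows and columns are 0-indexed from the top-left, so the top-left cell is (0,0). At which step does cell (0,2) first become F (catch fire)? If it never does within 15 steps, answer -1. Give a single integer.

Step 1: cell (0,2)='T' (+5 fires, +2 burnt)
Step 2: cell (0,2)='T' (+5 fires, +5 burnt)
Step 3: cell (0,2)='T' (+6 fires, +5 burnt)
Step 4: cell (0,2)='F' (+5 fires, +6 burnt)
  -> target ignites at step 4
Step 5: cell (0,2)='.' (+3 fires, +5 burnt)
Step 6: cell (0,2)='.' (+1 fires, +3 burnt)
Step 7: cell (0,2)='.' (+1 fires, +1 burnt)
Step 8: cell (0,2)='.' (+0 fires, +1 burnt)
  fire out at step 8

4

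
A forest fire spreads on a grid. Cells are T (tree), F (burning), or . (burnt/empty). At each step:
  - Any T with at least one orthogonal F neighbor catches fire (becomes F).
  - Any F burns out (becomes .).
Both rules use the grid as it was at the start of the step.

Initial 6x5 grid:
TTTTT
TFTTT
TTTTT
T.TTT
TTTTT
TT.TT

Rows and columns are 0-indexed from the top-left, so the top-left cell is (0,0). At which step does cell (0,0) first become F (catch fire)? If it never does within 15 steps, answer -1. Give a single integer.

Step 1: cell (0,0)='T' (+4 fires, +1 burnt)
Step 2: cell (0,0)='F' (+5 fires, +4 burnt)
  -> target ignites at step 2
Step 3: cell (0,0)='.' (+5 fires, +5 burnt)
Step 4: cell (0,0)='.' (+5 fires, +5 burnt)
Step 5: cell (0,0)='.' (+4 fires, +5 burnt)
Step 6: cell (0,0)='.' (+3 fires, +4 burnt)
Step 7: cell (0,0)='.' (+1 fires, +3 burnt)
Step 8: cell (0,0)='.' (+0 fires, +1 burnt)
  fire out at step 8

2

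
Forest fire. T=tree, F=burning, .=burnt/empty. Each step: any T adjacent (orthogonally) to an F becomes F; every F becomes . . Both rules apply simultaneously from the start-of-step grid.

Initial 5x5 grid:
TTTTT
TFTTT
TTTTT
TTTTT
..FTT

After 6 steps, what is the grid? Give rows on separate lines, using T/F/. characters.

Step 1: 6 trees catch fire, 2 burn out
  TFTTT
  F.FTT
  TFTTT
  TTFTT
  ...FT
Step 2: 8 trees catch fire, 6 burn out
  F.FTT
  ...FT
  F.FTT
  TF.FT
  ....F
Step 3: 5 trees catch fire, 8 burn out
  ...FT
  ....F
  ...FT
  F...F
  .....
Step 4: 2 trees catch fire, 5 burn out
  ....F
  .....
  ....F
  .....
  .....
Step 5: 0 trees catch fire, 2 burn out
  .....
  .....
  .....
  .....
  .....
Step 6: 0 trees catch fire, 0 burn out
  .....
  .....
  .....
  .....
  .....

.....
.....
.....
.....
.....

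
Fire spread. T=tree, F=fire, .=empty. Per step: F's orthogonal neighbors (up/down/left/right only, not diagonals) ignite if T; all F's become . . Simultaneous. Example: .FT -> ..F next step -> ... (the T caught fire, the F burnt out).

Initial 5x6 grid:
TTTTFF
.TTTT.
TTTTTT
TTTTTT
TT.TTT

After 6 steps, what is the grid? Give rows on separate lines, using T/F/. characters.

Step 1: 2 trees catch fire, 2 burn out
  TTTF..
  .TTTF.
  TTTTTT
  TTTTTT
  TT.TTT
Step 2: 3 trees catch fire, 2 burn out
  TTF...
  .TTF..
  TTTTFT
  TTTTTT
  TT.TTT
Step 3: 5 trees catch fire, 3 burn out
  TF....
  .TF...
  TTTF.F
  TTTTFT
  TT.TTT
Step 4: 6 trees catch fire, 5 burn out
  F.....
  .F....
  TTF...
  TTTF.F
  TT.TFT
Step 5: 4 trees catch fire, 6 burn out
  ......
  ......
  TF....
  TTF...
  TT.F.F
Step 6: 2 trees catch fire, 4 burn out
  ......
  ......
  F.....
  TF....
  TT....

......
......
F.....
TF....
TT....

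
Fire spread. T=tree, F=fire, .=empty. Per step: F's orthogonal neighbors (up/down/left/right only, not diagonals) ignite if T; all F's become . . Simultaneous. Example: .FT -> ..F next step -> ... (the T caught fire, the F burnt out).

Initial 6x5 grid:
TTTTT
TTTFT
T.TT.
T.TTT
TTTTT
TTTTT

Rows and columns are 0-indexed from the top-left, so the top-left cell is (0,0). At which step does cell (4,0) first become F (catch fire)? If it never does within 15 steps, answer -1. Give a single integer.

Step 1: cell (4,0)='T' (+4 fires, +1 burnt)
Step 2: cell (4,0)='T' (+5 fires, +4 burnt)
Step 3: cell (4,0)='T' (+5 fires, +5 burnt)
Step 4: cell (4,0)='T' (+5 fires, +5 burnt)
Step 5: cell (4,0)='T' (+4 fires, +5 burnt)
Step 6: cell (4,0)='F' (+2 fires, +4 burnt)
  -> target ignites at step 6
Step 7: cell (4,0)='.' (+1 fires, +2 burnt)
Step 8: cell (4,0)='.' (+0 fires, +1 burnt)
  fire out at step 8

6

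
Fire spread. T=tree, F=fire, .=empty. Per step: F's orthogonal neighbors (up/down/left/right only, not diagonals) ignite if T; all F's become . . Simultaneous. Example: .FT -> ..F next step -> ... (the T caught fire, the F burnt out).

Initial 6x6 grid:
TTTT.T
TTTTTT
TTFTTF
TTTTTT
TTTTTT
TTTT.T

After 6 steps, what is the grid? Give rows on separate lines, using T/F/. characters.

Step 1: 7 trees catch fire, 2 burn out
  TTTT.T
  TTFTTF
  TF.FF.
  TTFTTF
  TTTTTT
  TTTT.T
Step 2: 11 trees catch fire, 7 burn out
  TTFT.F
  TF.FF.
  F.....
  TF.FF.
  TTFTTF
  TTTT.T
Step 3: 9 trees catch fire, 11 burn out
  TF.F..
  F.....
  ......
  F.....
  TF.FF.
  TTFT.F
Step 4: 4 trees catch fire, 9 burn out
  F.....
  ......
  ......
  ......
  F.....
  TF.F..
Step 5: 1 trees catch fire, 4 burn out
  ......
  ......
  ......
  ......
  ......
  F.....
Step 6: 0 trees catch fire, 1 burn out
  ......
  ......
  ......
  ......
  ......
  ......

......
......
......
......
......
......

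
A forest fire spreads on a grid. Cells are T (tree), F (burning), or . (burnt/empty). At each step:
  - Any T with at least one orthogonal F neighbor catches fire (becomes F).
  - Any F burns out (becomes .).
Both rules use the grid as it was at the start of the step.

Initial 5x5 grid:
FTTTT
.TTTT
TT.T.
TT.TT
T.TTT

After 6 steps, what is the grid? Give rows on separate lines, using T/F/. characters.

Step 1: 1 trees catch fire, 1 burn out
  .FTTT
  .TTTT
  TT.T.
  TT.TT
  T.TTT
Step 2: 2 trees catch fire, 1 burn out
  ..FTT
  .FTTT
  TT.T.
  TT.TT
  T.TTT
Step 3: 3 trees catch fire, 2 burn out
  ...FT
  ..FTT
  TF.T.
  TT.TT
  T.TTT
Step 4: 4 trees catch fire, 3 burn out
  ....F
  ...FT
  F..T.
  TF.TT
  T.TTT
Step 5: 3 trees catch fire, 4 burn out
  .....
  ....F
  ...F.
  F..TT
  T.TTT
Step 6: 2 trees catch fire, 3 burn out
  .....
  .....
  .....
  ...FT
  F.TTT

.....
.....
.....
...FT
F.TTT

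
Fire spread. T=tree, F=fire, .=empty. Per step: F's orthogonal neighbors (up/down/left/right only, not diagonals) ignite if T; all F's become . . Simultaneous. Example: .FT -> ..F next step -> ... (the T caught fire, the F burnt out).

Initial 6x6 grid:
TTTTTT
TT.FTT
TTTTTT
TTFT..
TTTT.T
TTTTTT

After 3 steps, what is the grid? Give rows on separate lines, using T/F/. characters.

Step 1: 7 trees catch fire, 2 burn out
  TTTFTT
  TT..FT
  TTFFTT
  TF.F..
  TTFT.T
  TTTTTT
Step 2: 9 trees catch fire, 7 burn out
  TTF.FT
  TT...F
  TF..FT
  F.....
  TF.F.T
  TTFTTT
Step 3: 8 trees catch fire, 9 burn out
  TF...F
  TF....
  F....F
  ......
  F....T
  TF.FTT

TF...F
TF....
F....F
......
F....T
TF.FTT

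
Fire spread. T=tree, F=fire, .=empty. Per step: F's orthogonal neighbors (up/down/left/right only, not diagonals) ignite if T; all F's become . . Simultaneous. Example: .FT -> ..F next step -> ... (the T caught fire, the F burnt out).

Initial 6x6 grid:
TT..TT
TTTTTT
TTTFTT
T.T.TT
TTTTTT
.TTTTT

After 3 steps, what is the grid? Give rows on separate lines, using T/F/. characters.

Step 1: 3 trees catch fire, 1 burn out
  TT..TT
  TTTFTT
  TTF.FT
  T.T.TT
  TTTTTT
  .TTTTT
Step 2: 6 trees catch fire, 3 burn out
  TT..TT
  TTF.FT
  TF...F
  T.F.FT
  TTTTTT
  .TTTTT
Step 3: 7 trees catch fire, 6 burn out
  TT..FT
  TF...F
  F.....
  T....F
  TTFTFT
  .TTTTT

TT..FT
TF...F
F.....
T....F
TTFTFT
.TTTTT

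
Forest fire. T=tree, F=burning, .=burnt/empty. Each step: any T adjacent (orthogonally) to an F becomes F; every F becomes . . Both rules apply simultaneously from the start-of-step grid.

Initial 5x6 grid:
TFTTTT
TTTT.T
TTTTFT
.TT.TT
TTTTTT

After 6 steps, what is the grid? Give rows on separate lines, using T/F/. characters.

Step 1: 6 trees catch fire, 2 burn out
  F.FTTT
  TFTT.T
  TTTF.F
  .TT.FT
  TTTTTT
Step 2: 9 trees catch fire, 6 burn out
  ...FTT
  F.FF.F
  TFF...
  .TT..F
  TTTTFT
Step 3: 7 trees catch fire, 9 burn out
  ....FF
  ......
  F.....
  .FF...
  TTTF.F
Step 4: 2 trees catch fire, 7 burn out
  ......
  ......
  ......
  ......
  TFF...
Step 5: 1 trees catch fire, 2 burn out
  ......
  ......
  ......
  ......
  F.....
Step 6: 0 trees catch fire, 1 burn out
  ......
  ......
  ......
  ......
  ......

......
......
......
......
......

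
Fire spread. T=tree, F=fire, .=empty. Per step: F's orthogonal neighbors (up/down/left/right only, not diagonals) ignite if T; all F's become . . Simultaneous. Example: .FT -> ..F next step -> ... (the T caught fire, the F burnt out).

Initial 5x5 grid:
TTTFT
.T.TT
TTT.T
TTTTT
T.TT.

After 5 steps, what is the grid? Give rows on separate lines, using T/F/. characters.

Step 1: 3 trees catch fire, 1 burn out
  TTF.F
  .T.FT
  TTT.T
  TTTTT
  T.TT.
Step 2: 2 trees catch fire, 3 burn out
  TF...
  .T..F
  TTT.T
  TTTTT
  T.TT.
Step 3: 3 trees catch fire, 2 burn out
  F....
  .F...
  TTT.F
  TTTTT
  T.TT.
Step 4: 2 trees catch fire, 3 burn out
  .....
  .....
  TFT..
  TTTTF
  T.TT.
Step 5: 4 trees catch fire, 2 burn out
  .....
  .....
  F.F..
  TFTF.
  T.TT.

.....
.....
F.F..
TFTF.
T.TT.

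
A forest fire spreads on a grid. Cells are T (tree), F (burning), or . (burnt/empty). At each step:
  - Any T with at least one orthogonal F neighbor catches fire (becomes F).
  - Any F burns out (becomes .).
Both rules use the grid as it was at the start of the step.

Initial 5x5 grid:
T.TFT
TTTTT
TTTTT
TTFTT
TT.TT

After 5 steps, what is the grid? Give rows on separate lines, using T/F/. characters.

Step 1: 6 trees catch fire, 2 burn out
  T.F.F
  TTTFT
  TTFTT
  TF.FT
  TT.TT
Step 2: 8 trees catch fire, 6 burn out
  T....
  TTF.F
  TF.FT
  F...F
  TF.FT
Step 3: 5 trees catch fire, 8 burn out
  T....
  TF...
  F...F
  .....
  F...F
Step 4: 1 trees catch fire, 5 burn out
  T....
  F....
  .....
  .....
  .....
Step 5: 1 trees catch fire, 1 burn out
  F....
  .....
  .....
  .....
  .....

F....
.....
.....
.....
.....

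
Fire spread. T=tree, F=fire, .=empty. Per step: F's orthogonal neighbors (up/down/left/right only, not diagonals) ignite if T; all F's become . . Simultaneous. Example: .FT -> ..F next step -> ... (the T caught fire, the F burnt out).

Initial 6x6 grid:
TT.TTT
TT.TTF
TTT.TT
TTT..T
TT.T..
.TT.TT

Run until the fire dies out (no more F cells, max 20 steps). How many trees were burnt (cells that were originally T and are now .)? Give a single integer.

Answer: 8

Derivation:
Step 1: +3 fires, +1 burnt (F count now 3)
Step 2: +4 fires, +3 burnt (F count now 4)
Step 3: +1 fires, +4 burnt (F count now 1)
Step 4: +0 fires, +1 burnt (F count now 0)
Fire out after step 4
Initially T: 25, now '.': 19
Total burnt (originally-T cells now '.'): 8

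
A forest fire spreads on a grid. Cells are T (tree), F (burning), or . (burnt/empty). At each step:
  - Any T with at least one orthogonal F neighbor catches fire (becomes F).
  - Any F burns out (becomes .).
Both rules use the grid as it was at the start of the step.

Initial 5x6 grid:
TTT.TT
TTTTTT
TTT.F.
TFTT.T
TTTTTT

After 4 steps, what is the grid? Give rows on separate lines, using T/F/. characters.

Step 1: 5 trees catch fire, 2 burn out
  TTT.TT
  TTTTFT
  TFT...
  F.FT.T
  TFTTTT
Step 2: 9 trees catch fire, 5 burn out
  TTT.FT
  TFTF.F
  F.F...
  ...F.T
  F.FTTT
Step 3: 5 trees catch fire, 9 burn out
  TFT..F
  F.F...
  ......
  .....T
  ...FTT
Step 4: 3 trees catch fire, 5 burn out
  F.F...
  ......
  ......
  .....T
  ....FT

F.F...
......
......
.....T
....FT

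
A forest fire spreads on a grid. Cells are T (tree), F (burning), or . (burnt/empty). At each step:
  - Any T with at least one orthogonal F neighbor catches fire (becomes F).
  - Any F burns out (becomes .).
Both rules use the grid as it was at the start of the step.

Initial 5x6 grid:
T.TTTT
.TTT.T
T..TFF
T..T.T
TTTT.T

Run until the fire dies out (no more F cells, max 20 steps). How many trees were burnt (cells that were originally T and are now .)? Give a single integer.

Step 1: +3 fires, +2 burnt (F count now 3)
Step 2: +4 fires, +3 burnt (F count now 4)
Step 3: +4 fires, +4 burnt (F count now 4)
Step 4: +3 fires, +4 burnt (F count now 3)
Step 5: +1 fires, +3 burnt (F count now 1)
Step 6: +1 fires, +1 burnt (F count now 1)
Step 7: +1 fires, +1 burnt (F count now 1)
Step 8: +1 fires, +1 burnt (F count now 1)
Step 9: +0 fires, +1 burnt (F count now 0)
Fire out after step 9
Initially T: 19, now '.': 29
Total burnt (originally-T cells now '.'): 18

Answer: 18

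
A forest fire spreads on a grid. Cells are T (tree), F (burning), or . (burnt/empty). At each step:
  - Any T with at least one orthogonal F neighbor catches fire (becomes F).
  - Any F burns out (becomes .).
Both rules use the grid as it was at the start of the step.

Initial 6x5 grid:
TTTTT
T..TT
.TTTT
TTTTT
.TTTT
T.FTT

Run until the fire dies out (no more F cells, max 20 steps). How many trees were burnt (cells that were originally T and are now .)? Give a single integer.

Step 1: +2 fires, +1 burnt (F count now 2)
Step 2: +4 fires, +2 burnt (F count now 4)
Step 3: +4 fires, +4 burnt (F count now 4)
Step 4: +4 fires, +4 burnt (F count now 4)
Step 5: +2 fires, +4 burnt (F count now 2)
Step 6: +2 fires, +2 burnt (F count now 2)
Step 7: +2 fires, +2 burnt (F count now 2)
Step 8: +1 fires, +2 burnt (F count now 1)
Step 9: +1 fires, +1 burnt (F count now 1)
Step 10: +1 fires, +1 burnt (F count now 1)
Step 11: +0 fires, +1 burnt (F count now 0)
Fire out after step 11
Initially T: 24, now '.': 29
Total burnt (originally-T cells now '.'): 23

Answer: 23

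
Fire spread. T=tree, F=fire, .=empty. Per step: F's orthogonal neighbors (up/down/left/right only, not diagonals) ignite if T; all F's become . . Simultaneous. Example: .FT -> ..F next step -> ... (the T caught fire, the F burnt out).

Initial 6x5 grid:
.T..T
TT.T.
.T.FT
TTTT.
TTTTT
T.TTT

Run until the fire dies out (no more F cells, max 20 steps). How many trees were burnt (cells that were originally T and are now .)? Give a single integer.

Step 1: +3 fires, +1 burnt (F count now 3)
Step 2: +2 fires, +3 burnt (F count now 2)
Step 3: +4 fires, +2 burnt (F count now 4)
Step 4: +5 fires, +4 burnt (F count now 5)
Step 5: +2 fires, +5 burnt (F count now 2)
Step 6: +3 fires, +2 burnt (F count now 3)
Step 7: +0 fires, +3 burnt (F count now 0)
Fire out after step 7
Initially T: 20, now '.': 29
Total burnt (originally-T cells now '.'): 19

Answer: 19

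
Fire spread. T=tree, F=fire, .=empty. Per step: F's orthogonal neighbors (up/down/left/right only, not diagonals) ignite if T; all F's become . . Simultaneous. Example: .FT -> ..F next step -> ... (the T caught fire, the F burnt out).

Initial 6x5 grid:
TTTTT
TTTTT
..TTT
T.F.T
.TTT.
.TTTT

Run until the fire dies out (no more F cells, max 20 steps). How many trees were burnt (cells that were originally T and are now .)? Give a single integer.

Step 1: +2 fires, +1 burnt (F count now 2)
Step 2: +5 fires, +2 burnt (F count now 5)
Step 3: +6 fires, +5 burnt (F count now 6)
Step 4: +6 fires, +6 burnt (F count now 6)
Step 5: +2 fires, +6 burnt (F count now 2)
Step 6: +0 fires, +2 burnt (F count now 0)
Fire out after step 6
Initially T: 22, now '.': 29
Total burnt (originally-T cells now '.'): 21

Answer: 21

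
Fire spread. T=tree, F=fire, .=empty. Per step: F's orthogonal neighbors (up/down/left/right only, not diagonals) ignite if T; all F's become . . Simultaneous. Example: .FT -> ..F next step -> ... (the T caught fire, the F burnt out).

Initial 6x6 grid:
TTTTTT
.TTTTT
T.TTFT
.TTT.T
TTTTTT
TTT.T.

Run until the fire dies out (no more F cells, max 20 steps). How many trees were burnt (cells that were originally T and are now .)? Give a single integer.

Answer: 28

Derivation:
Step 1: +3 fires, +1 burnt (F count now 3)
Step 2: +6 fires, +3 burnt (F count now 6)
Step 3: +6 fires, +6 burnt (F count now 6)
Step 4: +5 fires, +6 burnt (F count now 5)
Step 5: +4 fires, +5 burnt (F count now 4)
Step 6: +3 fires, +4 burnt (F count now 3)
Step 7: +1 fires, +3 burnt (F count now 1)
Step 8: +0 fires, +1 burnt (F count now 0)
Fire out after step 8
Initially T: 29, now '.': 35
Total burnt (originally-T cells now '.'): 28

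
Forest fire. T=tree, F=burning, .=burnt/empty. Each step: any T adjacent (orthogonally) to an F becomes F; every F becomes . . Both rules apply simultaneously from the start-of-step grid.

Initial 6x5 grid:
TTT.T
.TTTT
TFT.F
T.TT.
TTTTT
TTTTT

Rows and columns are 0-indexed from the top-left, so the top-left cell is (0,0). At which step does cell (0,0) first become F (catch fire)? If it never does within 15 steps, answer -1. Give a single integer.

Step 1: cell (0,0)='T' (+4 fires, +2 burnt)
Step 2: cell (0,0)='T' (+6 fires, +4 burnt)
Step 3: cell (0,0)='F' (+5 fires, +6 burnt)
  -> target ignites at step 3
Step 4: cell (0,0)='.' (+4 fires, +5 burnt)
Step 5: cell (0,0)='.' (+3 fires, +4 burnt)
Step 6: cell (0,0)='.' (+1 fires, +3 burnt)
Step 7: cell (0,0)='.' (+0 fires, +1 burnt)
  fire out at step 7

3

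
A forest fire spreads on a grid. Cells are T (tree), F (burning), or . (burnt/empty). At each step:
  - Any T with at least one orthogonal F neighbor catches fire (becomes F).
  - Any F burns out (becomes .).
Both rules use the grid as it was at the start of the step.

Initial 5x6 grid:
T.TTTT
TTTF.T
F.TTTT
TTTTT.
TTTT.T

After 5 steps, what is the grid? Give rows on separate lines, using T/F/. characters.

Step 1: 5 trees catch fire, 2 burn out
  T.TFTT
  FTF..T
  ..TFTT
  FTTTT.
  TTTT.T
Step 2: 9 trees catch fire, 5 burn out
  F.F.FT
  .F...T
  ..F.FT
  .FTFT.
  FTTT.T
Step 3: 6 trees catch fire, 9 burn out
  .....F
  .....T
  .....F
  ..F.F.
  .FTF.T
Step 4: 2 trees catch fire, 6 burn out
  ......
  .....F
  ......
  ......
  ..F..T
Step 5: 0 trees catch fire, 2 burn out
  ......
  ......
  ......
  ......
  .....T

......
......
......
......
.....T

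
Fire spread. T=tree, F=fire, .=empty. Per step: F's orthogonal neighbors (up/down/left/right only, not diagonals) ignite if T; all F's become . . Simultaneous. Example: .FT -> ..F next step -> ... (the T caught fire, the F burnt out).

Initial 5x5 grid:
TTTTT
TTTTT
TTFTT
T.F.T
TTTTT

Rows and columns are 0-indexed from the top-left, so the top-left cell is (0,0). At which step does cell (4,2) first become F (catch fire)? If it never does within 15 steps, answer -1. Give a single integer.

Step 1: cell (4,2)='F' (+4 fires, +2 burnt)
  -> target ignites at step 1
Step 2: cell (4,2)='.' (+7 fires, +4 burnt)
Step 3: cell (4,2)='.' (+8 fires, +7 burnt)
Step 4: cell (4,2)='.' (+2 fires, +8 burnt)
Step 5: cell (4,2)='.' (+0 fires, +2 burnt)
  fire out at step 5

1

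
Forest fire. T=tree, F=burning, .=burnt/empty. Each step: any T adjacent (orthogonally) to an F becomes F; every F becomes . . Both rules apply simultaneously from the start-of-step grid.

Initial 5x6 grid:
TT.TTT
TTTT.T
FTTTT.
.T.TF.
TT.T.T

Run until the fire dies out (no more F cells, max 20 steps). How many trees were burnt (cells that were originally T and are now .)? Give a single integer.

Step 1: +4 fires, +2 burnt (F count now 4)
Step 2: +6 fires, +4 burnt (F count now 6)
Step 3: +4 fires, +6 burnt (F count now 4)
Step 4: +2 fires, +4 burnt (F count now 2)
Step 5: +1 fires, +2 burnt (F count now 1)
Step 6: +1 fires, +1 burnt (F count now 1)
Step 7: +1 fires, +1 burnt (F count now 1)
Step 8: +0 fires, +1 burnt (F count now 0)
Fire out after step 8
Initially T: 20, now '.': 29
Total burnt (originally-T cells now '.'): 19

Answer: 19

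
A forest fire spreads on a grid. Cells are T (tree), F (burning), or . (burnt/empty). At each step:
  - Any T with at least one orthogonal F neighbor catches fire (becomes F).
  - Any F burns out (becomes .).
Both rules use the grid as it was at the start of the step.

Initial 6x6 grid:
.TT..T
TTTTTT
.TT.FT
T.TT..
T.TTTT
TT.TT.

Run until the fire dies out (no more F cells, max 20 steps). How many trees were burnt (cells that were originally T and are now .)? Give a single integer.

Answer: 20

Derivation:
Step 1: +2 fires, +1 burnt (F count now 2)
Step 2: +2 fires, +2 burnt (F count now 2)
Step 3: +2 fires, +2 burnt (F count now 2)
Step 4: +3 fires, +2 burnt (F count now 3)
Step 5: +4 fires, +3 burnt (F count now 4)
Step 6: +2 fires, +4 burnt (F count now 2)
Step 7: +1 fires, +2 burnt (F count now 1)
Step 8: +2 fires, +1 burnt (F count now 2)
Step 9: +2 fires, +2 burnt (F count now 2)
Step 10: +0 fires, +2 burnt (F count now 0)
Fire out after step 10
Initially T: 24, now '.': 32
Total burnt (originally-T cells now '.'): 20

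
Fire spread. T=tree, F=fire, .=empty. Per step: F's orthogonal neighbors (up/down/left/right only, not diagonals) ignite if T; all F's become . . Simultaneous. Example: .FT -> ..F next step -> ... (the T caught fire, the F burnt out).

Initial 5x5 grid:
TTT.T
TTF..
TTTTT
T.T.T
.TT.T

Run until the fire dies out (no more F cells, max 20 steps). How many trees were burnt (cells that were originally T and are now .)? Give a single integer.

Step 1: +3 fires, +1 burnt (F count now 3)
Step 2: +5 fires, +3 burnt (F count now 5)
Step 3: +4 fires, +5 burnt (F count now 4)
Step 4: +3 fires, +4 burnt (F count now 3)
Step 5: +1 fires, +3 burnt (F count now 1)
Step 6: +0 fires, +1 burnt (F count now 0)
Fire out after step 6
Initially T: 17, now '.': 24
Total burnt (originally-T cells now '.'): 16

Answer: 16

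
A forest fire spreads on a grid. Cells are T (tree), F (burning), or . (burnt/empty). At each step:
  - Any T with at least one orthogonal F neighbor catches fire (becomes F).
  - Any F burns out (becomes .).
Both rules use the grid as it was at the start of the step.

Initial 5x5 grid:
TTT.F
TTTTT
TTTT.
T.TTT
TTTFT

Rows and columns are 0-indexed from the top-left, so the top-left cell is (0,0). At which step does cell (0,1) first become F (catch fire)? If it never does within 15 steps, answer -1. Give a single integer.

Step 1: cell (0,1)='T' (+4 fires, +2 burnt)
Step 2: cell (0,1)='T' (+5 fires, +4 burnt)
Step 3: cell (0,1)='T' (+3 fires, +5 burnt)
Step 4: cell (0,1)='T' (+4 fires, +3 burnt)
Step 5: cell (0,1)='F' (+3 fires, +4 burnt)
  -> target ignites at step 5
Step 6: cell (0,1)='.' (+1 fires, +3 burnt)
Step 7: cell (0,1)='.' (+0 fires, +1 burnt)
  fire out at step 7

5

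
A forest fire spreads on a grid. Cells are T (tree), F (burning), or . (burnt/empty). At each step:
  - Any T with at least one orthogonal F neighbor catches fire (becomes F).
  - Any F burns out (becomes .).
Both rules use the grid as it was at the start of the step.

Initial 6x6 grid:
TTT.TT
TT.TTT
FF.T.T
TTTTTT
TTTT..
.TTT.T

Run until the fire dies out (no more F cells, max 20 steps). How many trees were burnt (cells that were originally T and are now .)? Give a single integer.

Answer: 25

Derivation:
Step 1: +4 fires, +2 burnt (F count now 4)
Step 2: +5 fires, +4 burnt (F count now 5)
Step 3: +4 fires, +5 burnt (F count now 4)
Step 4: +4 fires, +4 burnt (F count now 4)
Step 5: +3 fires, +4 burnt (F count now 3)
Step 6: +2 fires, +3 burnt (F count now 2)
Step 7: +2 fires, +2 burnt (F count now 2)
Step 8: +1 fires, +2 burnt (F count now 1)
Step 9: +0 fires, +1 burnt (F count now 0)
Fire out after step 9
Initially T: 26, now '.': 35
Total burnt (originally-T cells now '.'): 25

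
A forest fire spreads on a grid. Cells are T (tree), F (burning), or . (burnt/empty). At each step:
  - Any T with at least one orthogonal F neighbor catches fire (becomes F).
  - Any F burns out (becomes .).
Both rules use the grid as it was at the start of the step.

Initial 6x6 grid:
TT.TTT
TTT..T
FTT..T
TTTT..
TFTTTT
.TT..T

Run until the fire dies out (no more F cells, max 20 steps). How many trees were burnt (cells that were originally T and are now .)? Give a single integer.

Answer: 19

Derivation:
Step 1: +7 fires, +2 burnt (F count now 7)
Step 2: +6 fires, +7 burnt (F count now 6)
Step 3: +4 fires, +6 burnt (F count now 4)
Step 4: +1 fires, +4 burnt (F count now 1)
Step 5: +1 fires, +1 burnt (F count now 1)
Step 6: +0 fires, +1 burnt (F count now 0)
Fire out after step 6
Initially T: 24, now '.': 31
Total burnt (originally-T cells now '.'): 19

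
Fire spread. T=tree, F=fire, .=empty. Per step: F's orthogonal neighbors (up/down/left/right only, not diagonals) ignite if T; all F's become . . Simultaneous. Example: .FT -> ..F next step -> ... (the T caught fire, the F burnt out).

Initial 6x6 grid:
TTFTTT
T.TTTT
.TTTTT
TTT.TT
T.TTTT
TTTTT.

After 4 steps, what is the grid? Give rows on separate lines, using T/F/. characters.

Step 1: 3 trees catch fire, 1 burn out
  TF.FTT
  T.FTTT
  .TTTTT
  TTT.TT
  T.TTTT
  TTTTT.
Step 2: 4 trees catch fire, 3 burn out
  F...FT
  T..FTT
  .TFTTT
  TTT.TT
  T.TTTT
  TTTTT.
Step 3: 6 trees catch fire, 4 burn out
  .....F
  F...FT
  .F.FTT
  TTF.TT
  T.TTTT
  TTTTT.
Step 4: 4 trees catch fire, 6 burn out
  ......
  .....F
  ....FT
  TF..TT
  T.FTTT
  TTTTT.

......
.....F
....FT
TF..TT
T.FTTT
TTTTT.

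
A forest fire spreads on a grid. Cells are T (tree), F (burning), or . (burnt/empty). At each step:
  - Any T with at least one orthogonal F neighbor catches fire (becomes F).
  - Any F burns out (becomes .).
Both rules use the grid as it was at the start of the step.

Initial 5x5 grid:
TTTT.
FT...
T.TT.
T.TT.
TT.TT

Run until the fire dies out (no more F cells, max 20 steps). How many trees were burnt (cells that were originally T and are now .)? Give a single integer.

Step 1: +3 fires, +1 burnt (F count now 3)
Step 2: +2 fires, +3 burnt (F count now 2)
Step 3: +2 fires, +2 burnt (F count now 2)
Step 4: +2 fires, +2 burnt (F count now 2)
Step 5: +0 fires, +2 burnt (F count now 0)
Fire out after step 5
Initially T: 15, now '.': 19
Total burnt (originally-T cells now '.'): 9

Answer: 9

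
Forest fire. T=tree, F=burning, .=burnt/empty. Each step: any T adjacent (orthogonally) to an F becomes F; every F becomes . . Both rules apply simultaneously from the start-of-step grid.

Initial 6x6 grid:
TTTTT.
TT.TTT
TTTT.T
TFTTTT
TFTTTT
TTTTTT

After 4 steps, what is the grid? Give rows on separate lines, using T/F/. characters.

Step 1: 6 trees catch fire, 2 burn out
  TTTTT.
  TT.TTT
  TFTT.T
  F.FTTT
  F.FTTT
  TFTTTT
Step 2: 7 trees catch fire, 6 burn out
  TTTTT.
  TF.TTT
  F.FT.T
  ...FTT
  ...FTT
  F.FTTT
Step 3: 6 trees catch fire, 7 burn out
  TFTTT.
  F..TTT
  ...F.T
  ....FT
  ....FT
  ...FTT
Step 4: 6 trees catch fire, 6 burn out
  F.FTT.
  ...FTT
  .....T
  .....F
  .....F
  ....FT

F.FTT.
...FTT
.....T
.....F
.....F
....FT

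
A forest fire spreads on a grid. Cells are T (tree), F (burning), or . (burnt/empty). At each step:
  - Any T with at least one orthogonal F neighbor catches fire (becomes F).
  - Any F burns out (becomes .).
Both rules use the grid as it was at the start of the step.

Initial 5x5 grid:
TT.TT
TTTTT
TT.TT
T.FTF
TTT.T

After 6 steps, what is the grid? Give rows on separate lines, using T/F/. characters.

Step 1: 4 trees catch fire, 2 burn out
  TT.TT
  TTTTT
  TT.TF
  T..F.
  TTF.F
Step 2: 3 trees catch fire, 4 burn out
  TT.TT
  TTTTF
  TT.F.
  T....
  TF...
Step 3: 3 trees catch fire, 3 burn out
  TT.TF
  TTTF.
  TT...
  T....
  F....
Step 4: 3 trees catch fire, 3 burn out
  TT.F.
  TTF..
  TT...
  F....
  .....
Step 5: 2 trees catch fire, 3 burn out
  TT...
  TF...
  FT...
  .....
  .....
Step 6: 3 trees catch fire, 2 burn out
  TF...
  F....
  .F...
  .....
  .....

TF...
F....
.F...
.....
.....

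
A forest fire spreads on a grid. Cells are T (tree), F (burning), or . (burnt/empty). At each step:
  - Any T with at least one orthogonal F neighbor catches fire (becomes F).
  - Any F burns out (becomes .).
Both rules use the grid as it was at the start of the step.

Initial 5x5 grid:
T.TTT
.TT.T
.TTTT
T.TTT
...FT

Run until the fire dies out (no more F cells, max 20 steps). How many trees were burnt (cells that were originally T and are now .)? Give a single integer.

Step 1: +2 fires, +1 burnt (F count now 2)
Step 2: +3 fires, +2 burnt (F count now 3)
Step 3: +2 fires, +3 burnt (F count now 2)
Step 4: +3 fires, +2 burnt (F count now 3)
Step 5: +3 fires, +3 burnt (F count now 3)
Step 6: +1 fires, +3 burnt (F count now 1)
Step 7: +0 fires, +1 burnt (F count now 0)
Fire out after step 7
Initially T: 16, now '.': 23
Total burnt (originally-T cells now '.'): 14

Answer: 14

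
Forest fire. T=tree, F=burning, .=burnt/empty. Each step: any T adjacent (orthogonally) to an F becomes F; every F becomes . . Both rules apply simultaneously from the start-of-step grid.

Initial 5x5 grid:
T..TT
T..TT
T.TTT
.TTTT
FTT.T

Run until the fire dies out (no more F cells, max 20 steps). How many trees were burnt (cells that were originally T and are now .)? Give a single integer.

Step 1: +1 fires, +1 burnt (F count now 1)
Step 2: +2 fires, +1 burnt (F count now 2)
Step 3: +1 fires, +2 burnt (F count now 1)
Step 4: +2 fires, +1 burnt (F count now 2)
Step 5: +2 fires, +2 burnt (F count now 2)
Step 6: +3 fires, +2 burnt (F count now 3)
Step 7: +2 fires, +3 burnt (F count now 2)
Step 8: +1 fires, +2 burnt (F count now 1)
Step 9: +0 fires, +1 burnt (F count now 0)
Fire out after step 9
Initially T: 17, now '.': 22
Total burnt (originally-T cells now '.'): 14

Answer: 14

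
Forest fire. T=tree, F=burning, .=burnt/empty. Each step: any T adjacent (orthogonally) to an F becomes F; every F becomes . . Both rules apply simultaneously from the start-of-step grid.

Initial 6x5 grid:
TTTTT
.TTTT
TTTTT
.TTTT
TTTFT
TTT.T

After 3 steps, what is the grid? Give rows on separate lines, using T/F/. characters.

Step 1: 3 trees catch fire, 1 burn out
  TTTTT
  .TTTT
  TTTTT
  .TTFT
  TTF.F
  TTT.T
Step 2: 6 trees catch fire, 3 burn out
  TTTTT
  .TTTT
  TTTFT
  .TF.F
  TF...
  TTF.F
Step 3: 6 trees catch fire, 6 burn out
  TTTTT
  .TTFT
  TTF.F
  .F...
  F....
  TF...

TTTTT
.TTFT
TTF.F
.F...
F....
TF...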